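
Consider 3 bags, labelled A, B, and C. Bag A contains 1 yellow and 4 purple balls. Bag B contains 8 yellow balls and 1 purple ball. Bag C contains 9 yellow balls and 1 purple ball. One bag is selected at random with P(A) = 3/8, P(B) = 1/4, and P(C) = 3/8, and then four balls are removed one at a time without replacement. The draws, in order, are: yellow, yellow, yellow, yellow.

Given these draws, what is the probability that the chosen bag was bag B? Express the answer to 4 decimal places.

0.3817

Under each hypothesis, the probability of the observed sequence is: P(data | bag A) = (1/5)(0/4) = 0; P(data | bag B) = (8/9)(7/8)(6/7)(5/6) = 5/9; P(data | bag C) = (9/10)(8/9)(7/8)(6/7) = 3/5.
Multiplying each by its prior: 3/8 · 0 = 0, 1/4 · 5/9 = 5/36, 3/8 · 3/5 = 9/40; summing to 131/360.
Hence P(bag B | data) = (5/36) / (131/360) = 50/131.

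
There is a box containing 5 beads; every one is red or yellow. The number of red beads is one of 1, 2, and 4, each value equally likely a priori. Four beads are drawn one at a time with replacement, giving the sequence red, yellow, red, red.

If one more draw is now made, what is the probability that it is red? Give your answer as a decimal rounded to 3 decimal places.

0.670

For each hypothesis, P(data | H) works out to: P(data | r = 1) = (1/5)(4/5)(1/5)(1/5) = 0.0064; P(data | r = 2) = (2/5)(3/5)(2/5)(2/5) = 0.0384; P(data | r = 4) = (4/5)(1/5)(4/5)(4/5) = 0.1024.
The prior-weighted likelihoods are 1/3 · 0.0064 = 0.0021333, 1/3 · 0.0384 = 0.0128, 1/3 · 0.1024 = 0.034133; summing to 0.049067.
The posterior is then P(r = 1 | data) = 0.043478, P(r = 2 | data) = 0.26087, P(r = 4 | data) = 0.69565.
Averaging over the posterior, P(red next | data) = (1/5)(0.043478) + (2/5)(0.26087) + (4/5)(0.69565) = 0.66957.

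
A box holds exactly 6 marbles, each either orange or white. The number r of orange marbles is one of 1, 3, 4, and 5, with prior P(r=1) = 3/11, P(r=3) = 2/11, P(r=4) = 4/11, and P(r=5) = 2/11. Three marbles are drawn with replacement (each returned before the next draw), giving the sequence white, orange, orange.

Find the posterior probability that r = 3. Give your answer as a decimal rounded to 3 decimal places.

0.219

Compute the likelihood of the observed sequence for each case: P(data | r = 1) = (5/6)(1/6)(1/6) = 0.023148; P(data | r = 3) = (3/6)(3/6)(3/6) = 0.125; P(data | r = 4) = (2/6)(4/6)(4/6) = 0.14815; P(data | r = 5) = (1/6)(5/6)(5/6) = 0.11574.
Multiplying each by its prior: 3/11 · 0.023148 = 0.0063131, 2/11 · 0.125 = 0.022727, 4/11 · 0.14815 = 0.053872, 2/11 · 0.11574 = 0.021044; summing to 0.10396.
Therefore the posterior P(r = 3 | data) = (0.022727) / (0.10396) = 0.21862.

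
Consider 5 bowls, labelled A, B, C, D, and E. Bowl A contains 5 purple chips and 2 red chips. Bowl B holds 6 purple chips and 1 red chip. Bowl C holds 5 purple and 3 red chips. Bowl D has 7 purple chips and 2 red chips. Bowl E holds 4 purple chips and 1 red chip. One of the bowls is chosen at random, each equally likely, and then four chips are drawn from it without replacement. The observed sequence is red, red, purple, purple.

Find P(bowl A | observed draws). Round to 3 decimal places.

The likelihood of the observed sequence under each hypothesis: P(data | bowl A) = (2/7)(1/6)(5/5)(4/4) = 0.047619; P(data | bowl B) = (1/7)(0/6) = 0; P(data | bowl C) = (3/8)(2/7)(5/6)(4/5) = 0.071429; P(data | bowl D) = (2/9)(1/8)(7/7)(6/6) = 0.027778; P(data | bowl E) = (1/5)(0/4) = 0.
Multiplying each by its prior: 1/5 · 0.047619 = 0.0095238, 1/5 · 0 = 0, 1/5 · 0.071429 = 0.014286, 1/5 · 0.027778 = 0.0055556, 1/5 · 0 = 0; summing to 0.029365.
So P(bowl A | data) = (0.0095238) / (0.029365) = 0.32432.

0.324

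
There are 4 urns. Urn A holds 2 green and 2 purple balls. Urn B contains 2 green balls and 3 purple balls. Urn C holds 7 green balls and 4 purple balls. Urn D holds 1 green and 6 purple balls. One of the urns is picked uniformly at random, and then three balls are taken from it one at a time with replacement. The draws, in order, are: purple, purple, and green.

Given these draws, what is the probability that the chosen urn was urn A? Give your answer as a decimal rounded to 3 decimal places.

For each hypothesis, P(data | H) works out to: P(data | urn A) = (2/4)(2/4)(2/4) = 0.125; P(data | urn B) = (3/5)(3/5)(2/5) = 0.144; P(data | urn C) = (4/11)(4/11)(7/11) = 0.084147; P(data | urn D) = (6/7)(6/7)(1/7) = 0.10496.
The prior-weighted likelihoods are 1/4 · 0.125 = 0.03125, 1/4 · 0.144 = 0.036, 1/4 · 0.084147 = 0.021037, 1/4 · 0.10496 = 0.026239; these sum to 0.11453.
By Bayes' rule, P(urn A | data) = (0.03125) / (0.11453) = 0.27286.

0.273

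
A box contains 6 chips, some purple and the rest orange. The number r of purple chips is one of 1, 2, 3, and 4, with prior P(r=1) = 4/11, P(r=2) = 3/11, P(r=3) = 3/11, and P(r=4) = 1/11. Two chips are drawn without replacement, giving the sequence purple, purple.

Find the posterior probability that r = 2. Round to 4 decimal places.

For each hypothesis, P(data | H) works out to: P(data | r = 1) = (1/6)(0/5) = 0; P(data | r = 2) = (2/6)(1/5) = 1/15; P(data | r = 3) = (3/6)(2/5) = 1/5; P(data | r = 4) = (4/6)(3/5) = 2/5.
Weighting by the prior gives 4/11 · 0 = 0, 3/11 · 1/15 = 1/55, 3/11 · 1/5 = 3/55, 1/11 · 2/5 = 2/55; summing to 6/55.
By Bayes' rule, P(r = 2 | data) = (1/55) / (6/55) = 1/6.

0.1667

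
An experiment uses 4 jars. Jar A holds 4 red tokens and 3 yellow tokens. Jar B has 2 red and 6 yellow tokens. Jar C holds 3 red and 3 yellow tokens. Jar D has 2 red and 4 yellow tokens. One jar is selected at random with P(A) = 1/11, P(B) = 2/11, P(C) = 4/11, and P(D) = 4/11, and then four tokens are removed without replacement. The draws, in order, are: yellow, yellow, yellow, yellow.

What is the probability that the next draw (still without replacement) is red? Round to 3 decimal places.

0.692

The likelihood of the observed sequence under each hypothesis: P(data | jar A) = (3/7)(2/6)(1/5)(0/4) = 0; P(data | jar B) = (6/8)(5/7)(4/6)(3/5) = 0.21429; P(data | jar C) = (3/6)(2/5)(1/4)(0/3) = 0; P(data | jar D) = (4/6)(3/5)(2/4)(1/3) = 0.066667.
The prior-weighted likelihoods are 1/11 · 0 = 0, 2/11 · 0.21429 = 0.038961, 4/11 · 0 = 0, 4/11 · 0.066667 = 0.024242; these sum to 0.063203.
Dividing through by the total gives posterior P(jar A | data) = 0, P(jar B | data) = 0.61644, P(jar C | data) = 0, P(jar D | data) = 0.38356.
Averaging over the posterior, P(red next | data) = (1/2)(0.61644) + (1)(0.38356) = 0.69178.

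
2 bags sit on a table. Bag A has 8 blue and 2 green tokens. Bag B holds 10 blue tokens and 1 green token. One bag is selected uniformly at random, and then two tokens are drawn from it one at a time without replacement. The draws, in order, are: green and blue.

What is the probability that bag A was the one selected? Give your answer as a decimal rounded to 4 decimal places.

For each hypothesis, P(data | H) works out to: P(data | bag A) = (2/10)(8/9) = 8/45; P(data | bag B) = (1/11)(10/10) = 1/11.
The prior-weighted likelihoods are 1/2 · 8/45 = 4/45, 1/2 · 1/11 = 1/22; these sum to 133/990.
By Bayes' rule, P(bag A | data) = (4/45) / (133/990) = 88/133.

0.6617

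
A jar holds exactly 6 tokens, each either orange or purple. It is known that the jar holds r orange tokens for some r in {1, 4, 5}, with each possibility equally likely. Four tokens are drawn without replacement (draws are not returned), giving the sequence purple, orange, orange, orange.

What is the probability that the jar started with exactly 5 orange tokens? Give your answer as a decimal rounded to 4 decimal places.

0.5556

The likelihood of the observed sequence under each hypothesis: P(data | r = 1) = (5/6)(1/5)(0/4) = 0; P(data | r = 4) = (2/6)(4/5)(3/4)(2/3) = 2/15; P(data | r = 5) = (1/6)(5/5)(4/4)(3/3) = 1/6.
The prior-weighted likelihoods are 1/3 · 0 = 0, 1/3 · 2/15 = 2/45, 1/3 · 1/6 = 1/18; with total 1/10.
By Bayes' rule, P(r = 5 | data) = (1/18) / (1/10) = 5/9.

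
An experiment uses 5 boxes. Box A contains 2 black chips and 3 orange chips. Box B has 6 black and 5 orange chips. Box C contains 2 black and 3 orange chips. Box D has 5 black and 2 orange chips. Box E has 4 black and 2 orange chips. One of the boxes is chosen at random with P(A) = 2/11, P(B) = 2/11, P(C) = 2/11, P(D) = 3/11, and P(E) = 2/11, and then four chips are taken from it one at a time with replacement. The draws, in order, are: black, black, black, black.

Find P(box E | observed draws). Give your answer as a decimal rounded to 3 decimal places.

0.271

The likelihood of the observed sequence under each hypothesis: P(data | box A) = (2/5)(2/5)(2/5)(2/5) = 0.0256; P(data | box B) = (6/11)(6/11)(6/11)(6/11) = 0.088519; P(data | box C) = (2/5)(2/5)(2/5)(2/5) = 0.0256; P(data | box D) = (5/7)(5/7)(5/7)(5/7) = 0.26031; P(data | box E) = (4/6)(4/6)(4/6)(4/6) = 0.19753.
Multiplying each by its prior: 2/11 · 0.0256 = 0.0046545, 2/11 · 0.088519 = 0.016094, 2/11 · 0.0256 = 0.0046545, 3/11 · 0.26031 = 0.070993, 2/11 · 0.19753 = 0.035915; with total 0.13231.
By Bayes' rule, P(box E | data) = (0.035915) / (0.13231) = 0.27144.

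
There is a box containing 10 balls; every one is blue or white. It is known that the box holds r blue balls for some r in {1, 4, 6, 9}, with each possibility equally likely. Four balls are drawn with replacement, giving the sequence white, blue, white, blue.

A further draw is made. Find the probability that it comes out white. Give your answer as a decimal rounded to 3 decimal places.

0.500

The likelihood of the observed sequence under each hypothesis: P(data | r = 1) = (9/10)(1/10)(9/10)(1/10) = 0.0081; P(data | r = 4) = (6/10)(4/10)(6/10)(4/10) = 0.0576; P(data | r = 6) = (4/10)(6/10)(4/10)(6/10) = 0.0576; P(data | r = 9) = (1/10)(9/10)(1/10)(9/10) = 0.0081.
Weighting by the prior gives 1/4 · 0.0081 = 0.002025, 1/4 · 0.0576 = 0.0144, 1/4 · 0.0576 = 0.0144, 1/4 · 0.0081 = 0.002025; these sum to 0.03285.
Dividing through by the total gives posterior P(r = 1 | data) = 0.061644, P(r = 4 | data) = 0.43836, P(r = 6 | data) = 0.43836, P(r = 9 | data) = 0.061644.
Averaging over the posterior, P(white next | data) = (9/10)(0.061644) + (3/5)(0.43836) + (2/5)(0.43836) + (1/10)(0.061644) = 0.5.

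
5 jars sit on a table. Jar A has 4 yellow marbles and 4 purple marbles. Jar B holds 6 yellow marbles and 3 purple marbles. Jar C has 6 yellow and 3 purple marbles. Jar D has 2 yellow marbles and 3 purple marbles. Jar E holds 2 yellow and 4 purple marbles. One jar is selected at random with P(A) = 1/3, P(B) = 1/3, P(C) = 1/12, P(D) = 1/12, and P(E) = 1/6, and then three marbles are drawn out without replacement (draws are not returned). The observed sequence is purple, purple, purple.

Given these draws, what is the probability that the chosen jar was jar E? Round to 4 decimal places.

0.4732

Under each hypothesis, the probability of the observed sequence is: P(data | jar A) = (4/8)(3/7)(2/6) = 0.071429; P(data | jar B) = (3/9)(2/8)(1/7) = 0.011905; P(data | jar C) = (3/9)(2/8)(1/7) = 0.011905; P(data | jar D) = (3/5)(2/4)(1/3) = 0.1; P(data | jar E) = (4/6)(3/5)(2/4) = 0.2.
Multiplying each by its prior: 1/3 · 0.071429 = 0.02381, 1/3 · 0.011905 = 0.0039683, 1/12 · 0.011905 = 0.00099206, 1/12 · 0.1 = 0.0083333, 1/6 · 0.2 = 0.033333; with total 0.070437.
Therefore the posterior P(jar E | data) = (0.033333) / (0.070437) = 0.47324.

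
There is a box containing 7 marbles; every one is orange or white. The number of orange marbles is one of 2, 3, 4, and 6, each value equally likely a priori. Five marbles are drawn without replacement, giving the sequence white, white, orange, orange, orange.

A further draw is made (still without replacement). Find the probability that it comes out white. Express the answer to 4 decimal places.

0.6667

Under each hypothesis, the probability of the observed sequence is: P(data | r = 2) = (5/7)(4/6)(2/5)(1/4)(0/3) = 0; P(data | r = 3) = (4/7)(3/6)(3/5)(2/4)(1/3) = 1/35; P(data | r = 4) = (3/7)(2/6)(4/5)(3/4)(2/3) = 2/35; P(data | r = 6) = (1/7)(0/6) = 0.
The prior-weighted likelihoods are 1/4 · 0 = 0, 1/4 · 1/35 = 1/140, 1/4 · 2/35 = 1/70, 1/4 · 0 = 0; these sum to 3/140.
Dividing through by the total gives posterior P(r = 2 | data) = 0, P(r = 3 | data) = 1/3, P(r = 4 | data) = 2/3, P(r = 6 | data) = 0.
The predictive probability is P(white next | data) = (1)(1/3) + (1/2)(2/3) = 2/3.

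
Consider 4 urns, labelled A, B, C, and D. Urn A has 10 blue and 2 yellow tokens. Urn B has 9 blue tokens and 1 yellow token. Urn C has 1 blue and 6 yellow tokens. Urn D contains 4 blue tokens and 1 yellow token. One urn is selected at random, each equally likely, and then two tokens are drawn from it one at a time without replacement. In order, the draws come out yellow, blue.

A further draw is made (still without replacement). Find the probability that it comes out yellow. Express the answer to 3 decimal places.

Under each hypothesis, the probability of the observed sequence is: P(data | urn A) = (2/12)(10/11) = 0.15152; P(data | urn B) = (1/10)(9/9) = 0.1; P(data | urn C) = (6/7)(1/6) = 0.14286; P(data | urn D) = (1/5)(4/4) = 0.2.
Multiplying each by its prior: 1/4 · 0.15152 = 0.037879, 1/4 · 0.1 = 0.025, 1/4 · 0.14286 = 0.035714, 1/4 · 0.2 = 0.05; these sum to 0.14859.
Normalising, the posterior is P(urn A | data) = 0.25492, P(urn B | data) = 0.16824, P(urn C | data) = 0.24035, P(urn D | data) = 0.33649.
Averaging over the posterior, P(yellow next | data) = (1/10)(0.25492) + (0)(0.16824) + (1)(0.24035) + (0)(0.33649) = 0.26584.

0.266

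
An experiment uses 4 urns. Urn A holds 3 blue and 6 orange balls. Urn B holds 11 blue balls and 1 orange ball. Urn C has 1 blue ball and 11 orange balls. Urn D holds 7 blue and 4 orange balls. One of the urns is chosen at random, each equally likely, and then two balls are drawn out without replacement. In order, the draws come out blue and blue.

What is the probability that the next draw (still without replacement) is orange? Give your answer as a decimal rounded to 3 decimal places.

0.250

The likelihood of the observed sequence under each hypothesis: P(data | urn A) = (3/9)(2/8) = 0.083333; P(data | urn B) = (11/12)(10/11) = 0.83333; P(data | urn C) = (1/12)(0/11) = 0; P(data | urn D) = (7/11)(6/10) = 0.38182.
Weighting by the prior gives 1/4 · 0.083333 = 0.020833, 1/4 · 0.83333 = 0.20833, 1/4 · 0 = 0, 1/4 · 0.38182 = 0.095455; summing to 0.32462.
Dividing through by the total gives posterior P(urn A | data) = 0.064177, P(urn B | data) = 0.64177, P(urn C | data) = 0, P(urn D | data) = 0.29405.
The predictive probability is P(orange next | data) = (6/7)(0.064177) + (1/10)(0.64177) + (4/9)(0.29405) = 0.24987.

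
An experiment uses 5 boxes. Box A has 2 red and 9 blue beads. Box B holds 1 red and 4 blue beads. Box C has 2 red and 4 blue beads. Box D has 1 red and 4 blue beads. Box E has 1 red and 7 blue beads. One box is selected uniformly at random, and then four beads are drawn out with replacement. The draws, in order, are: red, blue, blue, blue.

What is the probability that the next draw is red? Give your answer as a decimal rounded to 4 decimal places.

Under each hypothesis, the probability of the observed sequence is: P(data | box A) = (2/11)(9/11)(9/11)(9/11) = 0.099583; P(data | box B) = (1/5)(4/5)(4/5)(4/5) = 0.1024; P(data | box C) = (2/6)(4/6)(4/6)(4/6) = 0.098765; P(data | box D) = (1/5)(4/5)(4/5)(4/5) = 0.1024; P(data | box E) = (1/8)(7/8)(7/8)(7/8) = 0.08374.
The prior-weighted likelihoods are 1/5 · 0.099583 = 0.019917, 1/5 · 0.1024 = 0.02048, 1/5 · 0.098765 = 0.019753, 1/5 · 0.1024 = 0.02048, 1/5 · 0.08374 = 0.016748; summing to 0.097378.
The posterior is then P(box A | data) = 0.20453, P(box B | data) = 0.21031, P(box C | data) = 0.20285, P(box D | data) = 0.21031, P(box E | data) = 0.17199.
The predictive probability is P(red next | data) = (2/11)(0.20453) + (1/5)(0.21031) + (1/3)(0.20285) + (1/5)(0.21031) + (1/8)(0.17199) = 0.21043.

0.2104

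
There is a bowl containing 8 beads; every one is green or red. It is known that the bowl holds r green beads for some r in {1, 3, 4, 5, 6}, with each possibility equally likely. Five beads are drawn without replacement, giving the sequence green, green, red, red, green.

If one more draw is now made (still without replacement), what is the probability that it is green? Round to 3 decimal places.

0.571

For each hypothesis, P(data | H) works out to: P(data | r = 1) = (1/8)(0/7) = 0; P(data | r = 3) = (3/8)(2/7)(5/6)(4/5)(1/4) = 1/56; P(data | r = 4) = (4/8)(3/7)(4/6)(3/5)(2/4) = 3/70; P(data | r = 5) = (5/8)(4/7)(3/6)(2/5)(3/4) = 3/56; P(data | r = 6) = (6/8)(5/7)(2/6)(1/5)(4/4) = 1/28.
Multiplying each by its prior: 1/5 · 0 = 0, 1/5 · 1/56 = 1/280, 1/5 · 3/70 = 3/350, 1/5 · 3/56 = 3/280, 1/5 · 1/28 = 1/140; summing to 3/100.
Normalising, the posterior is P(r = 1 | data) = 0, P(r = 3 | data) = 5/42, P(r = 4 | data) = 2/7, P(r = 5 | data) = 5/14, P(r = 6 | data) = 5/21.
Averaging over the posterior, P(green next | data) = (0)(5/42) + (1/3)(2/7) + (2/3)(5/14) + (1)(5/21) = 4/7.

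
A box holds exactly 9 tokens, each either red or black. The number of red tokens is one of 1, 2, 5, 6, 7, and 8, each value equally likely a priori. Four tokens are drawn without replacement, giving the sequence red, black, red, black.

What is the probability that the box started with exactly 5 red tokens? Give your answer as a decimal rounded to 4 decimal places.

0.4082

Under each hypothesis, the probability of the observed sequence is: P(data | r = 1) = (1/9)(8/8)(0/7) = 0; P(data | r = 2) = (2/9)(7/8)(1/7)(6/6) = 1/36; P(data | r = 5) = (5/9)(4/8)(4/7)(3/6) = 5/63; P(data | r = 6) = (6/9)(3/8)(5/7)(2/6) = 5/84; P(data | r = 7) = (7/9)(2/8)(6/7)(1/6) = 1/36; P(data | r = 8) = (8/9)(1/8)(7/7)(0/6) = 0.
The prior-weighted likelihoods are 1/6 · 0 = 0, 1/6 · 1/36 = 1/216, 1/6 · 5/63 = 5/378, 1/6 · 5/84 = 5/504, 1/6 · 1/36 = 1/216, 1/6 · 0 = 0; these sum to 7/216.
Therefore the posterior P(r = 5 | data) = (5/378) / (7/216) = 20/49.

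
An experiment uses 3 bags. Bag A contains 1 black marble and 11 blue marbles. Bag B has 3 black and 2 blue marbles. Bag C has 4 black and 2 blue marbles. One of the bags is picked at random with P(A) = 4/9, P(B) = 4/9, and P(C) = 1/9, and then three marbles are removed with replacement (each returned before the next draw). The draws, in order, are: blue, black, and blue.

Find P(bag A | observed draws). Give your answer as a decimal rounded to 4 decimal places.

0.3794

For each hypothesis, P(data | H) works out to: P(data | bag A) = (11/12)(1/12)(11/12) = 0.070023; P(data | bag B) = (2/5)(3/5)(2/5) = 0.096; P(data | bag C) = (2/6)(4/6)(2/6) = 0.074074.
Weighting by the prior gives 4/9 · 0.070023 = 0.031121, 4/9 · 0.096 = 0.042667, 1/9 · 0.074074 = 0.0082305; summing to 0.082019.
Therefore the posterior P(bag A | data) = (0.031121) / (0.082019) = 0.37944.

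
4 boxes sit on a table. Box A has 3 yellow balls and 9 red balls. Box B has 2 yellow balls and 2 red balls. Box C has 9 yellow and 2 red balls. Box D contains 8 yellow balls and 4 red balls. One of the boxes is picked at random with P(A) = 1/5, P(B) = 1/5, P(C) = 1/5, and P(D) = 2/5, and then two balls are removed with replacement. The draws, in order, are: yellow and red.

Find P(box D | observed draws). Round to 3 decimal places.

Compute the likelihood of the observed sequence for each case: P(data | box A) = (3/12)(9/12) = 0.1875; P(data | box B) = (2/4)(2/4) = 0.25; P(data | box C) = (9/11)(2/11) = 0.14876; P(data | box D) = (8/12)(4/12) = 0.22222.
The prior-weighted likelihoods are 1/5 · 0.1875 = 0.0375, 1/5 · 0.25 = 0.05, 1/5 · 0.14876 = 0.029752, 2/5 · 0.22222 = 0.088889; these sum to 0.20614.
Hence P(box D | data) = (0.088889) / (0.20614) = 0.4312.

0.431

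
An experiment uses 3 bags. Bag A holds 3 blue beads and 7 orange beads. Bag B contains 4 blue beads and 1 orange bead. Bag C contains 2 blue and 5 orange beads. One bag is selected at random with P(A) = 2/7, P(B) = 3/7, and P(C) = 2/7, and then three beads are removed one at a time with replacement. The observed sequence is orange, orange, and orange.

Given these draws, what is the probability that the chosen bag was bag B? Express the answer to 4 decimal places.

For each hypothesis, P(data | H) works out to: P(data | bag A) = (7/10)(7/10)(7/10) = 0.343; P(data | bag B) = (1/5)(1/5)(1/5) = 0.008; P(data | bag C) = (5/7)(5/7)(5/7) = 0.36443.
Weighting by the prior gives 2/7 · 0.343 = 0.098, 3/7 · 0.008 = 0.0034286, 2/7 · 0.36443 = 0.10412; these sum to 0.20555.
Therefore the posterior P(bag B | data) = (0.0034286) / (0.20555) = 0.01668.

0.0167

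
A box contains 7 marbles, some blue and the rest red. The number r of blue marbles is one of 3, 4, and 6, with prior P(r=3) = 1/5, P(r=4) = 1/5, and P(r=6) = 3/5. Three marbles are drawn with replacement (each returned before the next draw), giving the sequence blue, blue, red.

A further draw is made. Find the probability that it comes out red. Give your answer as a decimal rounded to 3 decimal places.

0.295

For each hypothesis, P(data | H) works out to: P(data | r = 3) = (3/7)(3/7)(4/7) = 0.10496; P(data | r = 4) = (4/7)(4/7)(3/7) = 0.13994; P(data | r = 6) = (6/7)(6/7)(1/7) = 0.10496.
Weighting by the prior gives 1/5 · 0.10496 = 0.020991, 1/5 · 0.13994 = 0.027988, 3/5 · 0.10496 = 0.062974; summing to 0.11195.
Normalising, the posterior is P(r = 3 | data) = 0.1875, P(r = 4 | data) = 0.25, P(r = 6 | data) = 0.5625.
Averaging over the posterior, P(red next | data) = (4/7)(0.1875) + (3/7)(0.25) + (1/7)(0.5625) = 0.29464.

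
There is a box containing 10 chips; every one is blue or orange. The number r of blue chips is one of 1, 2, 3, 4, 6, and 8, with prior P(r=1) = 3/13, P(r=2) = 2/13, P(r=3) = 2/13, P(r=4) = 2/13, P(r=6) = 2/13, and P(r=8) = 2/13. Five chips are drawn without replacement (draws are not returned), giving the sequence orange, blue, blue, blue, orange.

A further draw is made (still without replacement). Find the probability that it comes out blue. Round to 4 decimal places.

The likelihood of the observed sequence under each hypothesis: P(data | r = 1) = (9/10)(1/9)(0/8) = 0; P(data | r = 2) = (8/10)(2/9)(1/8)(0/7) = 0; P(data | r = 3) = (7/10)(3/9)(2/8)(1/7)(6/6) = 0.0083333; P(data | r = 4) = (6/10)(4/9)(3/8)(2/7)(5/6) = 0.02381; P(data | r = 6) = (4/10)(6/9)(5/8)(4/7)(3/6) = 0.047619; P(data | r = 8) = (2/10)(8/9)(7/8)(6/7)(1/6) = 0.022222.
The prior-weighted likelihoods are 3/13 · 0 = 0, 2/13 · 0 = 0, 2/13 · 0.0083333 = 0.0012821, 2/13 · 0.02381 = 0.003663, 2/13 · 0.047619 = 0.007326, 2/13 · 0.022222 = 0.0034188; these sum to 0.01569.
Dividing through by the total gives posterior P(r = 1 | data) = 0, P(r = 2 | data) = 0, P(r = 3 | data) = 0.081712, P(r = 4 | data) = 0.23346, P(r = 6 | data) = 0.46693, P(r = 8 | data) = 0.2179.
So P(blue next | data) = Σ P(blue next | H) P(H | data) = (0)(0.081712) + (1/5)(0.23346) + (3/5)(0.46693) + (1)(0.2179) = 0.54475.

0.5447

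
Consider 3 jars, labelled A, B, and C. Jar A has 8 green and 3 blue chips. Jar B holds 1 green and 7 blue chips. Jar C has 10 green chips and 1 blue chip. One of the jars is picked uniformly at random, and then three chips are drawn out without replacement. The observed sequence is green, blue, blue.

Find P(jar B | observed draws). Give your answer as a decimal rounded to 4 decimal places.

0.7205

Compute the likelihood of the observed sequence for each case: P(data | jar A) = (8/11)(3/10)(2/9) = 0.048485; P(data | jar B) = (1/8)(7/7)(6/6) = 0.125; P(data | jar C) = (10/11)(1/10)(0/9) = 0.
Weighting by the prior gives 1/3 · 0.048485 = 0.016162, 1/3 · 0.125 = 0.041667, 1/3 · 0 = 0; with total 0.057828.
Therefore the posterior P(jar B | data) = (0.041667) / (0.057828) = 0.72052.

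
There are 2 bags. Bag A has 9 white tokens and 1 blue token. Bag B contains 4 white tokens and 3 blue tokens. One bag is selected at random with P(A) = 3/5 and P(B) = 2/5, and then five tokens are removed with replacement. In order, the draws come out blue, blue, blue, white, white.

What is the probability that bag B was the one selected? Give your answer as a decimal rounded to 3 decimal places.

0.955

Compute the likelihood of the observed sequence for each case: P(data | bag A) = (1/10)(1/10)(1/10)(9/10)(9/10) = 0.00081; P(data | bag B) = (3/7)(3/7)(3/7)(4/7)(4/7) = 0.025704.
The prior-weighted likelihoods are 3/5 · 0.00081 = 0.000486, 2/5 · 0.025704 = 0.010281; with total 0.010767.
So P(bag B | data) = (0.010281) / (0.010767) = 0.95486.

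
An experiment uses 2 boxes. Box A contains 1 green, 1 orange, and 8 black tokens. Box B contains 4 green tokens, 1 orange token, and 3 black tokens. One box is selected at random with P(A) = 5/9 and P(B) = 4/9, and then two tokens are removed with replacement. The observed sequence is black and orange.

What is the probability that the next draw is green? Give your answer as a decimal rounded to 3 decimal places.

0.228

Under each hypothesis, the probability of the observed sequence is: P(data | box A) = (8/10)(1/10) = 2/25; P(data | box B) = (3/8)(1/8) = 3/64.
Weighting by the prior gives 5/9 · 2/25 = 2/45, 4/9 · 3/64 = 1/48; these sum to 47/720.
The posterior is then P(box A | data) = 32/47, P(box B | data) = 15/47.
Averaging over the posterior, P(green next | data) = (1/10)(32/47) + (1/2)(15/47) = 107/470.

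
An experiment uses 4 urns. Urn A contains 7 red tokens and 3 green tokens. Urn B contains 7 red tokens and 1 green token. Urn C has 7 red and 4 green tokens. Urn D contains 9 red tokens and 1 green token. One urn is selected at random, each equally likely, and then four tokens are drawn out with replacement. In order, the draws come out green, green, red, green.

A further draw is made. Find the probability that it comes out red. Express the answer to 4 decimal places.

0.6718

For each hypothesis, P(data | H) works out to: P(data | urn A) = (3/10)(3/10)(7/10)(3/10) = 0.0189; P(data | urn B) = (1/8)(1/8)(7/8)(1/8) = 0.001709; P(data | urn C) = (4/11)(4/11)(7/11)(4/11) = 0.030599; P(data | urn D) = (1/10)(1/10)(9/10)(1/10) = 0.0009.
The prior-weighted likelihoods are 1/4 · 0.0189 = 0.004725, 1/4 · 0.001709 = 0.00042725, 1/4 · 0.030599 = 0.0076498, 1/4 · 0.0009 = 0.000225; with total 0.013027.
Normalising, the posterior is P(urn A | data) = 0.36271, P(urn B | data) = 0.032797, P(urn C | data) = 0.58722, P(urn D | data) = 0.017272.
The predictive probability is P(red next | data) = (7/10)(0.36271) + (7/8)(0.032797) + (7/11)(0.58722) + (9/10)(0.017272) = 0.67183.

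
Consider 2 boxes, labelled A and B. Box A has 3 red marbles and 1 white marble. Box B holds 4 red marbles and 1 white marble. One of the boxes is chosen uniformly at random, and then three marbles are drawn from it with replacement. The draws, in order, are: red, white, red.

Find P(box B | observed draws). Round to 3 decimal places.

The likelihood of the observed sequence under each hypothesis: P(data | box A) = (3/4)(1/4)(3/4) = 0.14062; P(data | box B) = (4/5)(1/5)(4/5) = 0.128.
Weighting by the prior gives 1/2 · 0.14062 = 0.070312, 1/2 · 0.128 = 0.064; with total 0.13431.
Hence P(box B | data) = (0.064) / (0.13431) = 0.4765.

0.477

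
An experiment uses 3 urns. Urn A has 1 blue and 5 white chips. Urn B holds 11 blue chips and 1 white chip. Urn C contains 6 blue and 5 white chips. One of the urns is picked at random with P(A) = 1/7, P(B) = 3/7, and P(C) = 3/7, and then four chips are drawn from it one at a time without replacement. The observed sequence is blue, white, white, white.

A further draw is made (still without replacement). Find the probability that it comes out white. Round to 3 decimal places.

The likelihood of the observed sequence under each hypothesis: P(data | urn A) = (1/6)(5/5)(4/4)(3/3) = 1/6; P(data | urn B) = (11/12)(1/11)(0/10) = 0; P(data | urn C) = (6/11)(5/10)(4/9)(3/8) = 1/22.
Multiplying each by its prior: 1/7 · 1/6 = 1/42, 3/7 · 0 = 0, 3/7 · 1/22 = 3/154; with total 10/231.
Normalising, the posterior is P(urn A | data) = 11/20, P(urn B | data) = 0, P(urn C | data) = 9/20.
Averaging over the posterior, P(white next | data) = (1)(11/20) + (2/7)(9/20) = 19/28.

0.679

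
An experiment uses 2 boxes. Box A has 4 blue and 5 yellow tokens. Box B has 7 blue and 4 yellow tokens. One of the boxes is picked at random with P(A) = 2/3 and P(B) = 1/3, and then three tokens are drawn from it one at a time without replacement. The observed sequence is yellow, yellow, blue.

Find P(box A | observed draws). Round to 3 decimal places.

Under each hypothesis, the probability of the observed sequence is: P(data | box A) = (5/9)(4/8)(4/7) = 0.15873; P(data | box B) = (4/11)(3/10)(7/9) = 0.084848.
Multiplying each by its prior: 2/3 · 0.15873 = 0.10582, 1/3 · 0.084848 = 0.028283; with total 0.1341.
Hence P(box A | data) = (0.10582) / (0.1341) = 0.7891.

0.789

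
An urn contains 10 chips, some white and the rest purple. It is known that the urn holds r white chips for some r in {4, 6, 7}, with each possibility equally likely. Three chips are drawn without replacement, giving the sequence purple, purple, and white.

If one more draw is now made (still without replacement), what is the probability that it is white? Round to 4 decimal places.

The likelihood of the observed sequence under each hypothesis: P(data | r = 4) = (6/10)(5/9)(4/8) = 1/6; P(data | r = 6) = (4/10)(3/9)(6/8) = 1/10; P(data | r = 7) = (3/10)(2/9)(7/8) = 7/120.
Multiplying each by its prior: 1/3 · 1/6 = 1/18, 1/3 · 1/10 = 1/30, 1/3 · 7/120 = 7/360; summing to 13/120.
The posterior is then P(r = 4 | data) = 20/39, P(r = 6 | data) = 4/13, P(r = 7 | data) = 7/39.
Averaging over the posterior, P(white next | data) = (3/7)(20/39) + (5/7)(4/13) + (6/7)(7/39) = 54/91.

0.5934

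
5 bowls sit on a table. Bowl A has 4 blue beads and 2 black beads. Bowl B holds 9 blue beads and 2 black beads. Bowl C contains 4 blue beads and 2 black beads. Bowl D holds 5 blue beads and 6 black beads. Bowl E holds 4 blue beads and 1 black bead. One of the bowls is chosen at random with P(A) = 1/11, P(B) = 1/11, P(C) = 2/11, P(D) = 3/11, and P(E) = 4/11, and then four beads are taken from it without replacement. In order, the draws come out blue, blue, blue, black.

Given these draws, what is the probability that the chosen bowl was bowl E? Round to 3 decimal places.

For each hypothesis, P(data | H) works out to: P(data | bowl A) = (4/6)(3/5)(2/4)(2/3) = 0.13333; P(data | bowl B) = (9/11)(8/10)(7/9)(2/8) = 0.12727; P(data | bowl C) = (4/6)(3/5)(2/4)(2/3) = 0.13333; P(data | bowl D) = (5/11)(4/10)(3/9)(6/8) = 0.045455; P(data | bowl E) = (4/5)(3/4)(2/3)(1/2) = 0.2.
Weighting by the prior gives 1/11 · 0.13333 = 0.012121, 1/11 · 0.12727 = 0.01157, 2/11 · 0.13333 = 0.024242, 3/11 · 0.045455 = 0.012397, 4/11 · 0.2 = 0.072727; with total 0.13306.
By Bayes' rule, P(bowl E | data) = (0.072727) / (0.13306) = 0.54658.

0.547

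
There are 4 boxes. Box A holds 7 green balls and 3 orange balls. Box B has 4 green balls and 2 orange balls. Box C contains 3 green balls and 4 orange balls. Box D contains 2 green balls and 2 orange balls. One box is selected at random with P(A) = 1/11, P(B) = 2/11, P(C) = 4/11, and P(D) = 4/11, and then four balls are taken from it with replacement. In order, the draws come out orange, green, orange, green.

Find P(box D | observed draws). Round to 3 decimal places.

Compute the likelihood of the observed sequence for each case: P(data | box A) = (3/10)(7/10)(3/10)(7/10) = 0.0441; P(data | box B) = (2/6)(4/6)(2/6)(4/6) = 0.049383; P(data | box C) = (4/7)(3/7)(4/7)(3/7) = 0.059975; P(data | box D) = (2/4)(2/4)(2/4)(2/4) = 0.0625.
Multiplying each by its prior: 1/11 · 0.0441 = 0.0040091, 2/11 · 0.049383 = 0.0089787, 4/11 · 0.059975 = 0.021809, 4/11 · 0.0625 = 0.022727; these sum to 0.057524.
Therefore the posterior P(box D | data) = (0.022727) / (0.057524) = 0.39509.

0.395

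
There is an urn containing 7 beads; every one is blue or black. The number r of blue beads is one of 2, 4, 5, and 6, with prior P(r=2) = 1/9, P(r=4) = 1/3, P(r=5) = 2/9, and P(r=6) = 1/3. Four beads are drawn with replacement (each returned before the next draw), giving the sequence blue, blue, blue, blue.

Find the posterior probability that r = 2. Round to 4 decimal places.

0.0027

Under each hypothesis, the probability of the observed sequence is: P(data | r = 2) = (2/7)(2/7)(2/7)(2/7) = 0.0066639; P(data | r = 4) = (4/7)(4/7)(4/7)(4/7) = 0.10662; P(data | r = 5) = (5/7)(5/7)(5/7)(5/7) = 0.26031; P(data | r = 6) = (6/7)(6/7)(6/7)(6/7) = 0.53978.
Weighting by the prior gives 1/9 · 0.0066639 = 0.00074043, 1/3 · 0.10662 = 0.035541, 2/9 · 0.26031 = 0.057846, 1/3 · 0.53978 = 0.17993; summing to 0.27405.
Hence P(r = 2 | data) = (0.00074043) / (0.27405) = 0.0027018.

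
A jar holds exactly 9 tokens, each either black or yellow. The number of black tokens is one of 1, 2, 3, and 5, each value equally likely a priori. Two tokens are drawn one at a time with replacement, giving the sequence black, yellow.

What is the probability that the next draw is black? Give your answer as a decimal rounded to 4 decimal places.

0.3519

The likelihood of the observed sequence under each hypothesis: P(data | r = 1) = (1/9)(8/9) = 8/81; P(data | r = 2) = (2/9)(7/9) = 14/81; P(data | r = 3) = (3/9)(6/9) = 2/9; P(data | r = 5) = (5/9)(4/9) = 20/81.
Weighting by the prior gives 1/4 · 8/81 = 2/81, 1/4 · 14/81 = 7/162, 1/4 · 2/9 = 1/18, 1/4 · 20/81 = 5/81; these sum to 5/27.
The posterior is then P(r = 1 | data) = 2/15, P(r = 2 | data) = 7/30, P(r = 3 | data) = 3/10, P(r = 5 | data) = 1/3.
Averaging over the posterior, P(black next | data) = (1/9)(2/15) + (2/9)(7/30) + (1/3)(3/10) + (5/9)(1/3) = 19/54.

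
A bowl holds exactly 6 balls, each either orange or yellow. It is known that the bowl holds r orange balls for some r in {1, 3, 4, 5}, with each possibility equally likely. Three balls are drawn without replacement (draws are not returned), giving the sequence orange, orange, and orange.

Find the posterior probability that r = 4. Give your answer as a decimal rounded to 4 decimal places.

The likelihood of the observed sequence under each hypothesis: P(data | r = 1) = (1/6)(0/5) = 0; P(data | r = 3) = (3/6)(2/5)(1/4) = 1/20; P(data | r = 4) = (4/6)(3/5)(2/4) = 1/5; P(data | r = 5) = (5/6)(4/5)(3/4) = 1/2.
Multiplying each by its prior: 1/4 · 0 = 0, 1/4 · 1/20 = 1/80, 1/4 · 1/5 = 1/20, 1/4 · 1/2 = 1/8; summing to 3/16.
Hence P(r = 4 | data) = (1/20) / (3/16) = 4/15.

0.2667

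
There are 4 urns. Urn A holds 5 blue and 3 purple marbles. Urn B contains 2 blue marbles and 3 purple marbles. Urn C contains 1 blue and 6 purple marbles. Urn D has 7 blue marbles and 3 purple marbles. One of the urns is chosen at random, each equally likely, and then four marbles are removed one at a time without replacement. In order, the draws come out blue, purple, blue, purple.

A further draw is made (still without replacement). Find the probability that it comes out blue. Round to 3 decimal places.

0.430

The likelihood of the observed sequence under each hypothesis: P(data | urn A) = (5/8)(3/7)(4/6)(2/5) = 1/14; P(data | urn B) = (2/5)(3/4)(1/3)(2/2) = 1/10; P(data | urn C) = (1/7)(6/6)(0/5) = 0; P(data | urn D) = (7/10)(3/9)(6/8)(2/7) = 1/20.
The prior-weighted likelihoods are 1/4 · 1/14 = 1/56, 1/4 · 1/10 = 1/40, 1/4 · 0 = 0, 1/4 · 1/20 = 1/80; with total 31/560.
Normalising, the posterior is P(urn A | data) = 10/31, P(urn B | data) = 14/31, P(urn C | data) = 0, P(urn D | data) = 7/31.
Averaging over the posterior, P(blue next | data) = (3/4)(10/31) + (0)(14/31) + (5/6)(7/31) = 40/93.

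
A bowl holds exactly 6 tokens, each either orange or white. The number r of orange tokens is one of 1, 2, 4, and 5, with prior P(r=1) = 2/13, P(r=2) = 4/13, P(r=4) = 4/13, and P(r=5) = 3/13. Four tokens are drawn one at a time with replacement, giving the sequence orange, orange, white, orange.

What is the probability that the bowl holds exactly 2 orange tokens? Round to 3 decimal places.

0.125

Under each hypothesis, the probability of the observed sequence is: P(data | r = 1) = (1/6)(1/6)(5/6)(1/6) = 0.003858; P(data | r = 2) = (2/6)(2/6)(4/6)(2/6) = 0.024691; P(data | r = 4) = (4/6)(4/6)(2/6)(4/6) = 0.098765; P(data | r = 5) = (5/6)(5/6)(1/6)(5/6) = 0.096451.
Multiplying each by its prior: 2/13 · 0.003858 = 0.00059354, 4/13 · 0.024691 = 0.0075973, 4/13 · 0.098765 = 0.030389, 3/13 · 0.096451 = 0.022258; these sum to 0.060838.
By Bayes' rule, P(r = 2 | data) = (0.0075973) / (0.060838) = 0.12488.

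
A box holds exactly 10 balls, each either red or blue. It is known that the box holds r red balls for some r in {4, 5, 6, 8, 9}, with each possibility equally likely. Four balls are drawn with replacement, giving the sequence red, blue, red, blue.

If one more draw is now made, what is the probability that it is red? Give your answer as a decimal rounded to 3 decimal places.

For each hypothesis, P(data | H) works out to: P(data | r = 4) = (4/10)(6/10)(4/10)(6/10) = 0.0576; P(data | r = 5) = (5/10)(5/10)(5/10)(5/10) = 0.0625; P(data | r = 6) = (6/10)(4/10)(6/10)(4/10) = 0.0576; P(data | r = 8) = (8/10)(2/10)(8/10)(2/10) = 0.0256; P(data | r = 9) = (9/10)(1/10)(9/10)(1/10) = 0.0081.
Multiplying each by its prior: 1/5 · 0.0576 = 0.01152, 1/5 · 0.0625 = 0.0125, 1/5 · 0.0576 = 0.01152, 1/5 · 0.0256 = 0.00512, 1/5 · 0.0081 = 0.00162; with total 0.04228.
Dividing through by the total gives posterior P(r = 4 | data) = 0.27247, P(r = 5 | data) = 0.29565, P(r = 6 | data) = 0.27247, P(r = 8 | data) = 0.1211, P(r = 9 | data) = 0.038316.
The predictive probability is P(red next | data) = (2/5)(0.27247) + (1/2)(0.29565) + (3/5)(0.27247) + (4/5)(0.1211) + (9/10)(0.038316) = 0.55166.

0.552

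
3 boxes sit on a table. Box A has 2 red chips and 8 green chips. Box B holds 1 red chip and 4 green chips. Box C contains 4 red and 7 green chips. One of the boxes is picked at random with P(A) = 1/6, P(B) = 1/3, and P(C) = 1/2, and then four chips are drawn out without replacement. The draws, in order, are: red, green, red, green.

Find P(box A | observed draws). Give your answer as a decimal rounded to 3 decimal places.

0.104

For each hypothesis, P(data | H) works out to: P(data | box A) = (2/10)(8/9)(1/8)(7/7) = 0.022222; P(data | box B) = (1/5)(4/4)(0/3) = 0; P(data | box C) = (4/11)(7/10)(3/9)(6/8) = 0.063636.
Multiplying each by its prior: 1/6 · 0.022222 = 0.0037037, 1/3 · 0 = 0, 1/2 · 0.063636 = 0.031818; summing to 0.035522.
By Bayes' rule, P(box A | data) = (0.0037037) / (0.035522) = 0.10427.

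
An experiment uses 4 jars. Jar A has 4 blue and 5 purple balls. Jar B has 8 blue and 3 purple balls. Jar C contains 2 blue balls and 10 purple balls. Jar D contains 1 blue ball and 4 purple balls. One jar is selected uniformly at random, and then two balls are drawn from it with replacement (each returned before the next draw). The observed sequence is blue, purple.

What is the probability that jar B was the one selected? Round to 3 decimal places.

For each hypothesis, P(data | H) works out to: P(data | jar A) = (4/9)(5/9) = 0.24691; P(data | jar B) = (8/11)(3/11) = 0.19835; P(data | jar C) = (2/12)(10/12) = 0.13889; P(data | jar D) = (1/5)(4/5) = 0.16.
Multiplying each by its prior: 1/4 · 0.24691 = 0.061728, 1/4 · 0.19835 = 0.049587, 1/4 · 0.13889 = 0.034722, 1/4 · 0.16 = 0.04; summing to 0.18604.
So P(jar B | data) = (0.049587) / (0.18604) = 0.26654.

0.267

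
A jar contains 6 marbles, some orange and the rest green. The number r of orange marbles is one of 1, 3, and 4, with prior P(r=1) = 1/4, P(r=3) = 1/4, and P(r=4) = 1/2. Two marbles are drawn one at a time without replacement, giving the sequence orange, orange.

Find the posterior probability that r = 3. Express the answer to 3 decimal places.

0.200

Under each hypothesis, the probability of the observed sequence is: P(data | r = 1) = (1/6)(0/5) = 0; P(data | r = 3) = (3/6)(2/5) = 1/5; P(data | r = 4) = (4/6)(3/5) = 2/5.
Weighting by the prior gives 1/4 · 0 = 0, 1/4 · 1/5 = 1/20, 1/2 · 2/5 = 1/5; summing to 1/4.
Hence P(r = 3 | data) = (1/20) / (1/4) = 1/5.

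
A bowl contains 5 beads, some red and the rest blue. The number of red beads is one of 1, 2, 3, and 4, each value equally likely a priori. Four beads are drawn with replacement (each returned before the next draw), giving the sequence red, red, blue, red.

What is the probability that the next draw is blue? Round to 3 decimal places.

Under each hypothesis, the probability of the observed sequence is: P(data | r = 1) = (1/5)(1/5)(4/5)(1/5) = 0.0064; P(data | r = 2) = (2/5)(2/5)(3/5)(2/5) = 0.0384; P(data | r = 3) = (3/5)(3/5)(2/5)(3/5) = 0.0864; P(data | r = 4) = (4/5)(4/5)(1/5)(4/5) = 0.1024.
Weighting by the prior gives 1/4 · 0.0064 = 0.0016, 1/4 · 0.0384 = 0.0096, 1/4 · 0.0864 = 0.0216, 1/4 · 0.1024 = 0.0256; summing to 0.0584.
The posterior is then P(r = 1 | data) = 0.027397, P(r = 2 | data) = 0.16438, P(r = 3 | data) = 0.36986, P(r = 4 | data) = 0.43836.
The predictive probability is P(blue next | data) = (4/5)(0.027397) + (3/5)(0.16438) + (2/5)(0.36986) + (1/5)(0.43836) = 0.35616.

0.356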